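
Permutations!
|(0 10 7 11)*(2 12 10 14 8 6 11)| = 20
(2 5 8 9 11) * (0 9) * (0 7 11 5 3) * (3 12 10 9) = (0 3)(2 12 10 9 5 8 7 11) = [3, 1, 12, 0, 4, 8, 6, 11, 7, 5, 9, 2, 10]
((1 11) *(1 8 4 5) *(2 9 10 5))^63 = ((1 11 8 4 2 9 10 5))^63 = (1 5 10 9 2 4 8 11)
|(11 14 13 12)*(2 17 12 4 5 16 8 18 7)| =12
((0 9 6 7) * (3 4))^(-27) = (0 9 6 7)(3 4) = ((0 9 6 7)(3 4))^(-27)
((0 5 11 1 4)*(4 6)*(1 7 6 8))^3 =((0 5 11 7 6 4)(1 8))^3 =(0 7)(1 8)(4 11)(5 6)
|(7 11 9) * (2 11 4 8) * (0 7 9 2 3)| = |(0 7 4 8 3)(2 11)| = 10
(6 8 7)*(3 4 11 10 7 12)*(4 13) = (3 13 4 11 10 7 6 8 12) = [0, 1, 2, 13, 11, 5, 8, 6, 12, 9, 7, 10, 3, 4]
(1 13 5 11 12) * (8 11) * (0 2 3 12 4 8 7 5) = (0 2 3 12 1 13)(4 8 11)(5 7) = [2, 13, 3, 12, 8, 7, 6, 5, 11, 9, 10, 4, 1, 0]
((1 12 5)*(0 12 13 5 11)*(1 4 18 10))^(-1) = (0 11 12)(1 10 18 4 5 13)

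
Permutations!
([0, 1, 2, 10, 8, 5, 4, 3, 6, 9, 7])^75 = [0, 1, 2, 3, 4, 5, 6, 7, 8, 9, 10]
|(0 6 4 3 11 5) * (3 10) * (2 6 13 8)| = 10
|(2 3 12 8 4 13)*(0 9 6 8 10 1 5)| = |(0 9 6 8 4 13 2 3 12 10 1 5)| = 12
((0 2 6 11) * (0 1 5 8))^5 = (0 5 11 2 8 1 6)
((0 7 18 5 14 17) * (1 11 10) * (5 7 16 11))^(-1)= (0 17 14 5 1 10 11 16)(7 18)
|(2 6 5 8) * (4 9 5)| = 6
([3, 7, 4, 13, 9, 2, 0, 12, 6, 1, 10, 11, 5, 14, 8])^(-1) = [6, 9, 5, 0, 2, 12, 8, 1, 14, 4, 10, 11, 7, 3, 13]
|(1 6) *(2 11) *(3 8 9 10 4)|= 10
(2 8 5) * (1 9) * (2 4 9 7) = (1 7 2 8 5 4 9) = [0, 7, 8, 3, 9, 4, 6, 2, 5, 1]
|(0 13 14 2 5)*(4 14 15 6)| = 8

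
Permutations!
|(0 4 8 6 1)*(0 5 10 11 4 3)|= 14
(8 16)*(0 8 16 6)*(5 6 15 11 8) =(16)(0 5 6)(8 15 11) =[5, 1, 2, 3, 4, 6, 0, 7, 15, 9, 10, 8, 12, 13, 14, 11, 16]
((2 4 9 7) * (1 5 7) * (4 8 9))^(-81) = (1 2)(5 8)(7 9)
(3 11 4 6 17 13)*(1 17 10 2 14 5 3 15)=(1 17 13 15)(2 14 5 3 11 4 6 10)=[0, 17, 14, 11, 6, 3, 10, 7, 8, 9, 2, 4, 12, 15, 5, 1, 16, 13]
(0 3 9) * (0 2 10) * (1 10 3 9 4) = (0 9 2 3 4 1 10) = [9, 10, 3, 4, 1, 5, 6, 7, 8, 2, 0]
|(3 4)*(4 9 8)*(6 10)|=4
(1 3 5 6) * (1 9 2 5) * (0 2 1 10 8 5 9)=(0 2 9 1 3 10 8 5 6)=[2, 3, 9, 10, 4, 6, 0, 7, 5, 1, 8]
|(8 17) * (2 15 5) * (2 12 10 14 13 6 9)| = |(2 15 5 12 10 14 13 6 9)(8 17)| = 18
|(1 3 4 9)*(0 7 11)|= |(0 7 11)(1 3 4 9)|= 12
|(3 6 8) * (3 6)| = |(6 8)| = 2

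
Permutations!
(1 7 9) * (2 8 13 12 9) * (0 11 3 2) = (0 11 3 2 8 13 12 9 1 7) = [11, 7, 8, 2, 4, 5, 6, 0, 13, 1, 10, 3, 9, 12]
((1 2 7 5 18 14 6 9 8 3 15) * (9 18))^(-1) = (1 15 3 8 9 5 7 2)(6 14 18)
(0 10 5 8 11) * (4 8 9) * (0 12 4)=(0 10 5 9)(4 8 11 12)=[10, 1, 2, 3, 8, 9, 6, 7, 11, 0, 5, 12, 4]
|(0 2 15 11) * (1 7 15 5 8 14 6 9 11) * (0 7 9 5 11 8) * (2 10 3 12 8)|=|(0 10 3 12 8 14 6 5)(1 9 2 11 7 15)|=24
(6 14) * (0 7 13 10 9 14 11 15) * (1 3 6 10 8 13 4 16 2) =(0 7 4 16 2 1 3 6 11 15)(8 13)(9 14 10) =[7, 3, 1, 6, 16, 5, 11, 4, 13, 14, 9, 15, 12, 8, 10, 0, 2]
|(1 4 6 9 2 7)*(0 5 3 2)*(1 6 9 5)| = 20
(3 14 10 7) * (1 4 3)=(1 4 3 14 10 7)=[0, 4, 2, 14, 3, 5, 6, 1, 8, 9, 7, 11, 12, 13, 10]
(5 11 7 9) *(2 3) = (2 3)(5 11 7 9) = [0, 1, 3, 2, 4, 11, 6, 9, 8, 5, 10, 7]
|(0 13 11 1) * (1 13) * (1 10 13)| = 5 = |(0 10 13 11 1)|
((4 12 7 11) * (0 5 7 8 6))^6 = ((0 5 7 11 4 12 8 6))^6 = (0 8 4 7)(5 6 12 11)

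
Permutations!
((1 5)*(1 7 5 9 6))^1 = (1 9 6)(5 7)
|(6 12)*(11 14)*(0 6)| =6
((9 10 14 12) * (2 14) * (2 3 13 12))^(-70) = (14)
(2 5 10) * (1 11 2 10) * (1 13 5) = [0, 11, 1, 3, 4, 13, 6, 7, 8, 9, 10, 2, 12, 5] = (1 11 2)(5 13)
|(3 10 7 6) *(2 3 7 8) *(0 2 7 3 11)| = |(0 2 11)(3 10 8 7 6)| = 15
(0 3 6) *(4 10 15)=[3, 1, 2, 6, 10, 5, 0, 7, 8, 9, 15, 11, 12, 13, 14, 4]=(0 3 6)(4 10 15)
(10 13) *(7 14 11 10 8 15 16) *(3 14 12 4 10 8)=(3 14 11 8 15 16 7 12 4 10 13)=[0, 1, 2, 14, 10, 5, 6, 12, 15, 9, 13, 8, 4, 3, 11, 16, 7]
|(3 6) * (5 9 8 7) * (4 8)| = |(3 6)(4 8 7 5 9)| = 10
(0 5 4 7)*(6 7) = (0 5 4 6 7) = [5, 1, 2, 3, 6, 4, 7, 0]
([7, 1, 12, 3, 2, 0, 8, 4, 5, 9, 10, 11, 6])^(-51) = [6, 1, 0, 3, 5, 12, 4, 8, 2, 9, 10, 11, 7]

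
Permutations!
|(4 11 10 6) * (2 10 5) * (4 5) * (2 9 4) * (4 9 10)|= 3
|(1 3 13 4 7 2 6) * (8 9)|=|(1 3 13 4 7 2 6)(8 9)|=14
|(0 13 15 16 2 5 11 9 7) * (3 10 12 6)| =|(0 13 15 16 2 5 11 9 7)(3 10 12 6)| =36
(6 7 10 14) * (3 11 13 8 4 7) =[0, 1, 2, 11, 7, 5, 3, 10, 4, 9, 14, 13, 12, 8, 6] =(3 11 13 8 4 7 10 14 6)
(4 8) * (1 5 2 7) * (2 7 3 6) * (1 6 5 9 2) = (1 9 2 3 5 7 6)(4 8) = [0, 9, 3, 5, 8, 7, 1, 6, 4, 2]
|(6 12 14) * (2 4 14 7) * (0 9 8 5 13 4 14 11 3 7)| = 13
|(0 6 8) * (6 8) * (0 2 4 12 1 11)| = 7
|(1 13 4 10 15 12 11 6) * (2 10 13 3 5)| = |(1 3 5 2 10 15 12 11 6)(4 13)| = 18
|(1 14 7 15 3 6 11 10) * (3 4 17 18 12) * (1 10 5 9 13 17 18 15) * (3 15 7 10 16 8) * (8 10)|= |(1 14 8 3 6 11 5 9 13 17 7)(4 18 12 15)(10 16)|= 44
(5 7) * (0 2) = (0 2)(5 7) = [2, 1, 0, 3, 4, 7, 6, 5]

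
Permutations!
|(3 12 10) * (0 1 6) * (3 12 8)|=6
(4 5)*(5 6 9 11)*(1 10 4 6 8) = (1 10 4 8)(5 6 9 11) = [0, 10, 2, 3, 8, 6, 9, 7, 1, 11, 4, 5]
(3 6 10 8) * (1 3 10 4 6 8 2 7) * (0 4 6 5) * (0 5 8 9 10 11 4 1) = (0 1 3 9 10 2 7)(4 8 11) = [1, 3, 7, 9, 8, 5, 6, 0, 11, 10, 2, 4]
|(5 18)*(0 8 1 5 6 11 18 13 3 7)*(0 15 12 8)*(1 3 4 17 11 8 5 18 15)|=42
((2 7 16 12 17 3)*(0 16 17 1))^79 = (0 1 12 16)(2 3 17 7)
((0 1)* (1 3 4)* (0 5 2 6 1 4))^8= ((0 3)(1 5 2 6))^8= (6)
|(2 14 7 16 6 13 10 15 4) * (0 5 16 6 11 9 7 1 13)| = 7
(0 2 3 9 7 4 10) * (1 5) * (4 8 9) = [2, 5, 3, 4, 10, 1, 6, 8, 9, 7, 0] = (0 2 3 4 10)(1 5)(7 8 9)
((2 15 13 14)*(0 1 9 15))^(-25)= (0 15 2 9 14 1 13)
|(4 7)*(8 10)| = |(4 7)(8 10)| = 2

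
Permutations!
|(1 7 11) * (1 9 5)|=|(1 7 11 9 5)|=5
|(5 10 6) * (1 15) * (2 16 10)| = 10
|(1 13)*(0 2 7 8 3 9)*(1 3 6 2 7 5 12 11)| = 12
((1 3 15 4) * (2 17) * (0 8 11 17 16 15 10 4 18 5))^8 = ((0 8 11 17 2 16 15 18 5)(1 3 10 4))^8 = (0 5 18 15 16 2 17 11 8)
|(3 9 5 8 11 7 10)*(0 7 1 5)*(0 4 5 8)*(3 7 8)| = |(0 8 11 1 3 9 4 5)(7 10)| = 8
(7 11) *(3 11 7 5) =(3 11 5) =[0, 1, 2, 11, 4, 3, 6, 7, 8, 9, 10, 5]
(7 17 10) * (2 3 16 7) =(2 3 16 7 17 10) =[0, 1, 3, 16, 4, 5, 6, 17, 8, 9, 2, 11, 12, 13, 14, 15, 7, 10]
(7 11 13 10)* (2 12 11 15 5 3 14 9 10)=(2 12 11 13)(3 14 9 10 7 15 5)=[0, 1, 12, 14, 4, 3, 6, 15, 8, 10, 7, 13, 11, 2, 9, 5]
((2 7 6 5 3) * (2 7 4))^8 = ((2 4)(3 7 6 5))^8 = (7)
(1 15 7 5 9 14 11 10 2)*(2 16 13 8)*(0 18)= [18, 15, 1, 3, 4, 9, 6, 5, 2, 14, 16, 10, 12, 8, 11, 7, 13, 17, 0]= (0 18)(1 15 7 5 9 14 11 10 16 13 8 2)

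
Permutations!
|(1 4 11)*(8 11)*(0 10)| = |(0 10)(1 4 8 11)| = 4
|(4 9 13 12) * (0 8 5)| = 12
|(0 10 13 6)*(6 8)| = 5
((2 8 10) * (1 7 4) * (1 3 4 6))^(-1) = ((1 7 6)(2 8 10)(3 4))^(-1) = (1 6 7)(2 10 8)(3 4)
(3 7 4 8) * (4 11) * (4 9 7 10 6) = (3 10 6 4 8)(7 11 9) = [0, 1, 2, 10, 8, 5, 4, 11, 3, 7, 6, 9]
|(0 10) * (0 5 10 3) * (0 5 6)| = |(0 3 5 10 6)| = 5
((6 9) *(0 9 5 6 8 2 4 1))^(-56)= ((0 9 8 2 4 1)(5 6))^(-56)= (0 4 8)(1 2 9)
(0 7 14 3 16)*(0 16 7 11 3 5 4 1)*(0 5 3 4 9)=(16)(0 11 4 1 5 9)(3 7 14)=[11, 5, 2, 7, 1, 9, 6, 14, 8, 0, 10, 4, 12, 13, 3, 15, 16]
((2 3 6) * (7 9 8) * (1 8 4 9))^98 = (9)(1 7 8)(2 6 3)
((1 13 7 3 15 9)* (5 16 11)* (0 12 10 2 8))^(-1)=((0 12 10 2 8)(1 13 7 3 15 9)(5 16 11))^(-1)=(0 8 2 10 12)(1 9 15 3 7 13)(5 11 16)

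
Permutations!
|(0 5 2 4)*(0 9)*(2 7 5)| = |(0 2 4 9)(5 7)| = 4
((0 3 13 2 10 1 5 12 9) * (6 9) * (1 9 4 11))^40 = (0 10 13)(1 4 12)(2 3 9)(5 11 6)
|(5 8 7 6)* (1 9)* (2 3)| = |(1 9)(2 3)(5 8 7 6)| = 4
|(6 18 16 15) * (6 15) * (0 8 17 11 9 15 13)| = |(0 8 17 11 9 15 13)(6 18 16)| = 21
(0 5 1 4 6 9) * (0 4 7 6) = (0 5 1 7 6 9 4) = [5, 7, 2, 3, 0, 1, 9, 6, 8, 4]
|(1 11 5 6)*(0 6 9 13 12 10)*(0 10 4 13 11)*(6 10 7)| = |(0 10 7 6 1)(4 13 12)(5 9 11)| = 15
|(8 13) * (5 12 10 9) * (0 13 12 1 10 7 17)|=|(0 13 8 12 7 17)(1 10 9 5)|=12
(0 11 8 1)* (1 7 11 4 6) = [4, 0, 2, 3, 6, 5, 1, 11, 7, 9, 10, 8] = (0 4 6 1)(7 11 8)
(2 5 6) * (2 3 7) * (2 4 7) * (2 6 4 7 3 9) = (2 5 4 3 6 9) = [0, 1, 5, 6, 3, 4, 9, 7, 8, 2]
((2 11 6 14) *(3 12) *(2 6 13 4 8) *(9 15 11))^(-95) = ((2 9 15 11 13 4 8)(3 12)(6 14))^(-95) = (2 11 8 15 4 9 13)(3 12)(6 14)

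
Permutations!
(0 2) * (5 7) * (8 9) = (0 2)(5 7)(8 9) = [2, 1, 0, 3, 4, 7, 6, 5, 9, 8]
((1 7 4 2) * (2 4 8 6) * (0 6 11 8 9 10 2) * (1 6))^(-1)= ((0 1 7 9 10 2 6)(8 11))^(-1)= (0 6 2 10 9 7 1)(8 11)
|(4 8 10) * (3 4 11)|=|(3 4 8 10 11)|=5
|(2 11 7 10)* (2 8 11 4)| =4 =|(2 4)(7 10 8 11)|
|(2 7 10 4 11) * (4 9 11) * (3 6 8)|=|(2 7 10 9 11)(3 6 8)|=15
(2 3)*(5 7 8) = [0, 1, 3, 2, 4, 7, 6, 8, 5] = (2 3)(5 7 8)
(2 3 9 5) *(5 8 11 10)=[0, 1, 3, 9, 4, 2, 6, 7, 11, 8, 5, 10]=(2 3 9 8 11 10 5)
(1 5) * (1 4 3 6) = [0, 5, 2, 6, 3, 4, 1] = (1 5 4 3 6)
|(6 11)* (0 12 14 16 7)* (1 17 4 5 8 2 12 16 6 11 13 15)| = |(0 16 7)(1 17 4 5 8 2 12 14 6 13 15)| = 33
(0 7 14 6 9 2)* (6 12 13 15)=(0 7 14 12 13 15 6 9 2)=[7, 1, 0, 3, 4, 5, 9, 14, 8, 2, 10, 11, 13, 15, 12, 6]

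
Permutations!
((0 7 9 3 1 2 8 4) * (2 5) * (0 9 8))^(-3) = (0 1 4)(2 3 8)(5 9 7)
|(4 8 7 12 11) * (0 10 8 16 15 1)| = 10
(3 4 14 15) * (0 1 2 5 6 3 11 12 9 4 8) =[1, 2, 5, 8, 14, 6, 3, 7, 0, 4, 10, 12, 9, 13, 15, 11] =(0 1 2 5 6 3 8)(4 14 15 11 12 9)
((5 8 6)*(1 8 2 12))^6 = (12)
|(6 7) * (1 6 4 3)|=|(1 6 7 4 3)|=5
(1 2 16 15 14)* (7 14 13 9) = [0, 2, 16, 3, 4, 5, 6, 14, 8, 7, 10, 11, 12, 9, 1, 13, 15] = (1 2 16 15 13 9 7 14)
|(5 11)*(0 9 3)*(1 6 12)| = |(0 9 3)(1 6 12)(5 11)| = 6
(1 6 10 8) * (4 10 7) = (1 6 7 4 10 8) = [0, 6, 2, 3, 10, 5, 7, 4, 1, 9, 8]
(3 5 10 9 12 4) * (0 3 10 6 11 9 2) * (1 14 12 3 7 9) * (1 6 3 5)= (0 7 9 5 3 1 14 12 4 10 2)(6 11)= [7, 14, 0, 1, 10, 3, 11, 9, 8, 5, 2, 6, 4, 13, 12]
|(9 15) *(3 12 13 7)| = 4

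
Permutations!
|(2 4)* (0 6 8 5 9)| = |(0 6 8 5 9)(2 4)| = 10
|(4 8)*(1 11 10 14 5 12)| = |(1 11 10 14 5 12)(4 8)| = 6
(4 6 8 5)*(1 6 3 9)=(1 6 8 5 4 3 9)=[0, 6, 2, 9, 3, 4, 8, 7, 5, 1]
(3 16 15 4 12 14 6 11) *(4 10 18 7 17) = (3 16 15 10 18 7 17 4 12 14 6 11) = [0, 1, 2, 16, 12, 5, 11, 17, 8, 9, 18, 3, 14, 13, 6, 10, 15, 4, 7]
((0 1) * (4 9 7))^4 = (4 9 7)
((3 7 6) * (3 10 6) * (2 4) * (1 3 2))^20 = ((1 3 7 2 4)(6 10))^20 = (10)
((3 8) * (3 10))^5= ((3 8 10))^5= (3 10 8)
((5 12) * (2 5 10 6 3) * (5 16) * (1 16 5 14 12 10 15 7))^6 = (16)(2 5 10 6 3)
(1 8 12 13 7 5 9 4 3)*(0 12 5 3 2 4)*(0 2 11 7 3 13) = [12, 8, 4, 1, 11, 9, 6, 13, 5, 2, 10, 7, 0, 3] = (0 12)(1 8 5 9 2 4 11 7 13 3)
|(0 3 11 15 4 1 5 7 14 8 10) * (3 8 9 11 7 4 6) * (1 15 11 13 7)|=12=|(0 8 10)(1 5 4 15 6 3)(7 14 9 13)|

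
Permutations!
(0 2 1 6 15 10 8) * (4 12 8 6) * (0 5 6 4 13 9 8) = (0 2 1 13 9 8 5 6 15 10 4 12) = [2, 13, 1, 3, 12, 6, 15, 7, 5, 8, 4, 11, 0, 9, 14, 10]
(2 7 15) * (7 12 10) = [0, 1, 12, 3, 4, 5, 6, 15, 8, 9, 7, 11, 10, 13, 14, 2] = (2 12 10 7 15)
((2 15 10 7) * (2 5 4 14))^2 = ((2 15 10 7 5 4 14))^2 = (2 10 5 14 15 7 4)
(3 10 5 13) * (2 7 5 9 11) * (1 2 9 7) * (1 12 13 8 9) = (1 2 12 13 3 10 7 5 8 9 11) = [0, 2, 12, 10, 4, 8, 6, 5, 9, 11, 7, 1, 13, 3]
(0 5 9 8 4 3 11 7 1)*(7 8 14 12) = (0 5 9 14 12 7 1)(3 11 8 4) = [5, 0, 2, 11, 3, 9, 6, 1, 4, 14, 10, 8, 7, 13, 12]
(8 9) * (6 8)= [0, 1, 2, 3, 4, 5, 8, 7, 9, 6]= (6 8 9)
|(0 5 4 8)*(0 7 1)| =|(0 5 4 8 7 1)| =6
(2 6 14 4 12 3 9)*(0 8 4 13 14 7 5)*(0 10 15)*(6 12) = (0 8 4 6 7 5 10 15)(2 12 3 9)(13 14) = [8, 1, 12, 9, 6, 10, 7, 5, 4, 2, 15, 11, 3, 14, 13, 0]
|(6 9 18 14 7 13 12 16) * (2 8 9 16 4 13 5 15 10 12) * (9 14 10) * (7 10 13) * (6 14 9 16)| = |(2 8 9 18 13)(4 7 5 15 16 14 10 12)| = 40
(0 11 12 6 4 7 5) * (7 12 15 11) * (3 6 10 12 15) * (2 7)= (0 2 7 5)(3 6 4 15 11)(10 12)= [2, 1, 7, 6, 15, 0, 4, 5, 8, 9, 12, 3, 10, 13, 14, 11]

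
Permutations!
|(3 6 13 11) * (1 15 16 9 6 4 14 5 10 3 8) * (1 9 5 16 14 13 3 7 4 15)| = |(3 15 14 16 5 10 7 4 13 11 8 9 6)| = 13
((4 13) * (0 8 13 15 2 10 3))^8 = ((0 8 13 4 15 2 10 3))^8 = (15)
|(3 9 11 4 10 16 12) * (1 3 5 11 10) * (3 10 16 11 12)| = 12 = |(1 10 11 4)(3 9 16)(5 12)|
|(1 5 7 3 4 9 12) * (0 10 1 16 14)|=|(0 10 1 5 7 3 4 9 12 16 14)|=11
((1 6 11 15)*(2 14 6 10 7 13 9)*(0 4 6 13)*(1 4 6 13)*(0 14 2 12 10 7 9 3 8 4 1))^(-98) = ((0 6 11 15 1 7 14)(3 8 4 13)(9 12 10))^(-98) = (15)(3 4)(8 13)(9 12 10)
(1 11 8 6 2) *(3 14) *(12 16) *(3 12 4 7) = (1 11 8 6 2)(3 14 12 16 4 7) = [0, 11, 1, 14, 7, 5, 2, 3, 6, 9, 10, 8, 16, 13, 12, 15, 4]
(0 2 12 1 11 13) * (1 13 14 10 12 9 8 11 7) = (0 2 9 8 11 14 10 12 13)(1 7) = [2, 7, 9, 3, 4, 5, 6, 1, 11, 8, 12, 14, 13, 0, 10]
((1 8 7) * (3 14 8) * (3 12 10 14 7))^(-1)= (1 7 3 8 14 10 12)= ((1 12 10 14 8 3 7))^(-1)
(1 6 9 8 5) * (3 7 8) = (1 6 9 3 7 8 5) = [0, 6, 2, 7, 4, 1, 9, 8, 5, 3]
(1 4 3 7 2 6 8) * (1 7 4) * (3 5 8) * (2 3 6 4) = (2 4 5 8 7 3) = [0, 1, 4, 2, 5, 8, 6, 3, 7]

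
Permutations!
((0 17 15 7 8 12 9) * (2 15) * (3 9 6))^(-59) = (0 17 2 15 7 8 12 6 3 9)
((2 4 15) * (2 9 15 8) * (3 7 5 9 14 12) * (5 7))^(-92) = (2 4 8)(3 14 9)(5 12 15)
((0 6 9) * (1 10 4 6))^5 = (0 9 6 4 10 1)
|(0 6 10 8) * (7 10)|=|(0 6 7 10 8)|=5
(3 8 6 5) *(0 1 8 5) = (0 1 8 6)(3 5) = [1, 8, 2, 5, 4, 3, 0, 7, 6]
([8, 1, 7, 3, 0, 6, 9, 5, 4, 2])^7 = [8, 1, 5, 3, 0, 9, 2, 6, 4, 7]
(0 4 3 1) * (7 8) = (0 4 3 1)(7 8) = [4, 0, 2, 1, 3, 5, 6, 8, 7]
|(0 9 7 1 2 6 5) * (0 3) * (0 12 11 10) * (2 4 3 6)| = 18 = |(0 9 7 1 4 3 12 11 10)(5 6)|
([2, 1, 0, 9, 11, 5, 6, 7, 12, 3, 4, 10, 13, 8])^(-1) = [2, 1, 0, 9, 10, 5, 6, 7, 13, 3, 11, 4, 8, 12]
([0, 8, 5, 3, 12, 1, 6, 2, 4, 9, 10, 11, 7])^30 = (1 4 7 5 8 12 2)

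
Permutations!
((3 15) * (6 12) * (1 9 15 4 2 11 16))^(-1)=((1 9 15 3 4 2 11 16)(6 12))^(-1)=(1 16 11 2 4 3 15 9)(6 12)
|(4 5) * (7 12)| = |(4 5)(7 12)| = 2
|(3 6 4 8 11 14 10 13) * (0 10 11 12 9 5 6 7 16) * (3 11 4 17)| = 15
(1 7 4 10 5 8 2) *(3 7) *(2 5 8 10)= [0, 3, 1, 7, 2, 10, 6, 4, 5, 9, 8]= (1 3 7 4 2)(5 10 8)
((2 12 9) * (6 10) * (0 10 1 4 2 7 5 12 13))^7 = (13)(5 7 9 12)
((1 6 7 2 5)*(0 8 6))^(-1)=((0 8 6 7 2 5 1))^(-1)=(0 1 5 2 7 6 8)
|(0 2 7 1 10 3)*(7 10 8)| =12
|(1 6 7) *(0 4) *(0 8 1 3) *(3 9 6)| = |(0 4 8 1 3)(6 7 9)| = 15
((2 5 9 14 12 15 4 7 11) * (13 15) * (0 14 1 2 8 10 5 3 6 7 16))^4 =((0 14 12 13 15 4 16)(1 2 3 6 7 11 8 10 5 9))^4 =(0 15 14 4 12 16 13)(1 7 5 3 8)(2 11 9 6 10)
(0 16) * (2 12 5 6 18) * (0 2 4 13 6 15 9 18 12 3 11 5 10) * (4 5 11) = [16, 1, 3, 4, 13, 15, 12, 7, 8, 18, 0, 11, 10, 6, 14, 9, 2, 17, 5] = (0 16 2 3 4 13 6 12 10)(5 15 9 18)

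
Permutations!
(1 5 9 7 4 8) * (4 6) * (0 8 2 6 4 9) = (0 8 1 5)(2 6 9 7 4) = [8, 5, 6, 3, 2, 0, 9, 4, 1, 7]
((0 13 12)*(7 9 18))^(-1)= (0 12 13)(7 18 9)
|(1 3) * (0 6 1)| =4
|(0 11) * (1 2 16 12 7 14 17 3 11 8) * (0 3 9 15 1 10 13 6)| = |(0 8 10 13 6)(1 2 16 12 7 14 17 9 15)(3 11)| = 90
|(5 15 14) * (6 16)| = 6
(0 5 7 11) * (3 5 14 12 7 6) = (0 14 12 7 11)(3 5 6) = [14, 1, 2, 5, 4, 6, 3, 11, 8, 9, 10, 0, 7, 13, 12]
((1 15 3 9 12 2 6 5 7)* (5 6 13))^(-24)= ((1 15 3 9 12 2 13 5 7))^(-24)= (1 9 13)(2 7 3)(5 15 12)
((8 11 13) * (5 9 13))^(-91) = (5 11 8 13 9)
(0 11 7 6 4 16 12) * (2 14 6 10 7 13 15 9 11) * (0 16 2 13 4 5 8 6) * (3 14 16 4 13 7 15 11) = (0 7 10 15 9 3 14)(2 16 12 4)(5 8 6)(11 13) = [7, 1, 16, 14, 2, 8, 5, 10, 6, 3, 15, 13, 4, 11, 0, 9, 12]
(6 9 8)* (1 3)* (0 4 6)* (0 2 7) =(0 4 6 9 8 2 7)(1 3) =[4, 3, 7, 1, 6, 5, 9, 0, 2, 8]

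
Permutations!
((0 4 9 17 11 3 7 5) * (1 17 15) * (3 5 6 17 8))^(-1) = ((0 4 9 15 1 8 3 7 6 17 11 5))^(-1) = (0 5 11 17 6 7 3 8 1 15 9 4)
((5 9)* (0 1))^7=((0 1)(5 9))^7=(0 1)(5 9)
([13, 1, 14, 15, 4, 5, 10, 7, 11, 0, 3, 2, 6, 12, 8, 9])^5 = [3, 1, 14, 12, 4, 5, 0, 7, 11, 10, 13, 2, 9, 15, 8, 6]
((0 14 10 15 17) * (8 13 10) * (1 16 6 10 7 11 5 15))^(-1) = (0 17 15 5 11 7 13 8 14)(1 10 6 16)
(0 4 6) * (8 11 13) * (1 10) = [4, 10, 2, 3, 6, 5, 0, 7, 11, 9, 1, 13, 12, 8] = (0 4 6)(1 10)(8 11 13)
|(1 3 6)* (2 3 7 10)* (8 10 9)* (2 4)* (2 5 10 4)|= |(1 7 9 8 4 5 10 2 3 6)|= 10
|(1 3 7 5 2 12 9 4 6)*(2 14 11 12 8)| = 10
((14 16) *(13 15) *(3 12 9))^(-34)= ((3 12 9)(13 15)(14 16))^(-34)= (16)(3 9 12)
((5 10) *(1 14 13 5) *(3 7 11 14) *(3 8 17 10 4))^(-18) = ((1 8 17 10)(3 7 11 14 13 5 4))^(-18) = (1 17)(3 14 4 11 5 7 13)(8 10)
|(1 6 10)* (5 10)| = |(1 6 5 10)| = 4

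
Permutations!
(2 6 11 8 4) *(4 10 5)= (2 6 11 8 10 5 4)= [0, 1, 6, 3, 2, 4, 11, 7, 10, 9, 5, 8]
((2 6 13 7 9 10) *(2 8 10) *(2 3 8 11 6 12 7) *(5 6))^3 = ((2 12 7 9 3 8 10 11 5 6 13))^3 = (2 9 10 6 12 3 11 13 7 8 5)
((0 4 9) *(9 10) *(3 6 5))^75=((0 4 10 9)(3 6 5))^75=(0 9 10 4)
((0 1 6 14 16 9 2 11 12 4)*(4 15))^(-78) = ((0 1 6 14 16 9 2 11 12 15 4))^(-78) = (0 4 15 12 11 2 9 16 14 6 1)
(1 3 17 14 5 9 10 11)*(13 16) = [0, 3, 2, 17, 4, 9, 6, 7, 8, 10, 11, 1, 12, 16, 5, 15, 13, 14] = (1 3 17 14 5 9 10 11)(13 16)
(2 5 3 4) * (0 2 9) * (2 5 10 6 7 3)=[5, 1, 10, 4, 9, 2, 7, 3, 8, 0, 6]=(0 5 2 10 6 7 3 4 9)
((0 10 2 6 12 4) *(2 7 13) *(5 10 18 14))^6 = (0 13 18 2 14 6 5 12 10 4 7)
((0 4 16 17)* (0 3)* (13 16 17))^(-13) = ((0 4 17 3)(13 16))^(-13) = (0 3 17 4)(13 16)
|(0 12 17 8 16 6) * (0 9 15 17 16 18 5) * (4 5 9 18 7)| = 12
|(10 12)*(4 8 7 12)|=|(4 8 7 12 10)|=5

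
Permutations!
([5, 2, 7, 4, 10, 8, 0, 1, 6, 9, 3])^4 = [0, 2, 7, 4, 10, 5, 6, 1, 8, 9, 3]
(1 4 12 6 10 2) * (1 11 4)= (2 11 4 12 6 10)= [0, 1, 11, 3, 12, 5, 10, 7, 8, 9, 2, 4, 6]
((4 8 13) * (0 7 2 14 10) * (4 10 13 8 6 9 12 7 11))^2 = (0 4 9 7 14 10 11 6 12 2 13) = ((0 11 4 6 9 12 7 2 14 13 10))^2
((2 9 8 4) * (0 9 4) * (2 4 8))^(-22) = ((0 9 2 8))^(-22) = (0 2)(8 9)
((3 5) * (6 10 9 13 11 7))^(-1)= (3 5)(6 7 11 13 9 10)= ((3 5)(6 10 9 13 11 7))^(-1)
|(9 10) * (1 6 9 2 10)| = |(1 6 9)(2 10)| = 6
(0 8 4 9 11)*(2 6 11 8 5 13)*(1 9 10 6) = [5, 9, 1, 3, 10, 13, 11, 7, 4, 8, 6, 0, 12, 2] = (0 5 13 2 1 9 8 4 10 6 11)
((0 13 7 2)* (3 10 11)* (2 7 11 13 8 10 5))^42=((0 8 10 13 11 3 5 2))^42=(0 10 11 5)(2 8 13 3)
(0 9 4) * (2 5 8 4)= (0 9 2 5 8 4)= [9, 1, 5, 3, 0, 8, 6, 7, 4, 2]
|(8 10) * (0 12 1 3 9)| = 10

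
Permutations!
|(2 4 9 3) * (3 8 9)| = |(2 4 3)(8 9)| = 6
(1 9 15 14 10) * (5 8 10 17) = (1 9 15 14 17 5 8 10) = [0, 9, 2, 3, 4, 8, 6, 7, 10, 15, 1, 11, 12, 13, 17, 14, 16, 5]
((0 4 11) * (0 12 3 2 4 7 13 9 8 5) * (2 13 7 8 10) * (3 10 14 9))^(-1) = ((0 8 5)(2 4 11 12 10)(3 13)(9 14))^(-1) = (0 5 8)(2 10 12 11 4)(3 13)(9 14)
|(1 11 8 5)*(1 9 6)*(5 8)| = 5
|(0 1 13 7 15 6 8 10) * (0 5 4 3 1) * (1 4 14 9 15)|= 42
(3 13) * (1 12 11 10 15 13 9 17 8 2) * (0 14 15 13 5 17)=(0 14 15 5 17 8 2 1 12 11 10 13 3 9)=[14, 12, 1, 9, 4, 17, 6, 7, 2, 0, 13, 10, 11, 3, 15, 5, 16, 8]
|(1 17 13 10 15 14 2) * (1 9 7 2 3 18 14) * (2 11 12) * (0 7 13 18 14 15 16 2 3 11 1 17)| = |(0 7 1)(2 9 13 10 16)(3 14 11 12)(15 17 18)| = 60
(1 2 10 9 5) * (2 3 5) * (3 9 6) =(1 9 2 10 6 3 5) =[0, 9, 10, 5, 4, 1, 3, 7, 8, 2, 6]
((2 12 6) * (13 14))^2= ((2 12 6)(13 14))^2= (14)(2 6 12)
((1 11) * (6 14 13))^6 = (14)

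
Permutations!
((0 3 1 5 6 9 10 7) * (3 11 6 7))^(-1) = ((0 11 6 9 10 3 1 5 7))^(-1) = (0 7 5 1 3 10 9 6 11)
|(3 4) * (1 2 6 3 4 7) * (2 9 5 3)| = 10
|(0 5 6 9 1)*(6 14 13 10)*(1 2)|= 9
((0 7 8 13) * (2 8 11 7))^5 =((0 2 8 13)(7 11))^5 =(0 2 8 13)(7 11)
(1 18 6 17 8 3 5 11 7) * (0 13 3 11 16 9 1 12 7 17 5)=(0 13 3)(1 18 6 5 16 9)(7 12)(8 11 17)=[13, 18, 2, 0, 4, 16, 5, 12, 11, 1, 10, 17, 7, 3, 14, 15, 9, 8, 6]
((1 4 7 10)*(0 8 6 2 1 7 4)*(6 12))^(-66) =((0 8 12 6 2 1)(7 10))^(-66) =(12)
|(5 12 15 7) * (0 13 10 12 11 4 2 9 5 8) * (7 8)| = |(0 13 10 12 15 8)(2 9 5 11 4)| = 30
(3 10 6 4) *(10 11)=(3 11 10 6 4)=[0, 1, 2, 11, 3, 5, 4, 7, 8, 9, 6, 10]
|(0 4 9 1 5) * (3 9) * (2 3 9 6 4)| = 8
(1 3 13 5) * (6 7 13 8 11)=(1 3 8 11 6 7 13 5)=[0, 3, 2, 8, 4, 1, 7, 13, 11, 9, 10, 6, 12, 5]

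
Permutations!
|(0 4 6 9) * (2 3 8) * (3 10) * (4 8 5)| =|(0 8 2 10 3 5 4 6 9)| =9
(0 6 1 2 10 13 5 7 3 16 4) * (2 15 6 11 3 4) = (0 11 3 16 2 10 13 5 7 4)(1 15 6) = [11, 15, 10, 16, 0, 7, 1, 4, 8, 9, 13, 3, 12, 5, 14, 6, 2]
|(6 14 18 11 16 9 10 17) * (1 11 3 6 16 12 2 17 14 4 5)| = 14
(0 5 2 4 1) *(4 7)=(0 5 2 7 4 1)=[5, 0, 7, 3, 1, 2, 6, 4]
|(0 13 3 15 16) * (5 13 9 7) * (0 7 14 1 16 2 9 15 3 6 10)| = |(0 15 2 9 14 1 16 7 5 13 6 10)| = 12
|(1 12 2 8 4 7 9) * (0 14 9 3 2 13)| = |(0 14 9 1 12 13)(2 8 4 7 3)| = 30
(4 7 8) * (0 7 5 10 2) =[7, 1, 0, 3, 5, 10, 6, 8, 4, 9, 2] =(0 7 8 4 5 10 2)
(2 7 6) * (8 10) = [0, 1, 7, 3, 4, 5, 2, 6, 10, 9, 8] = (2 7 6)(8 10)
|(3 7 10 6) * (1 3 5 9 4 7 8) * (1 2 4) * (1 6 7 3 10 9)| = |(1 10 7 9 6 5)(2 4 3 8)| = 12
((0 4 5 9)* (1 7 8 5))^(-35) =((0 4 1 7 8 5 9))^(-35) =(9)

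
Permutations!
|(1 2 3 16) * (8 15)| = 4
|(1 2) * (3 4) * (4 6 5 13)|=10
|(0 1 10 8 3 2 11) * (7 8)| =|(0 1 10 7 8 3 2 11)| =8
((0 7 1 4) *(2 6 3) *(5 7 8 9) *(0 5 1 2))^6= ((0 8 9 1 4 5 7 2 6 3))^6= (0 7 9 6 4)(1 3 5 8 2)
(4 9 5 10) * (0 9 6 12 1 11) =(0 9 5 10 4 6 12 1 11) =[9, 11, 2, 3, 6, 10, 12, 7, 8, 5, 4, 0, 1]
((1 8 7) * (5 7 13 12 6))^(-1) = (1 7 5 6 12 13 8) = ((1 8 13 12 6 5 7))^(-1)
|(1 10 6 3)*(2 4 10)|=|(1 2 4 10 6 3)|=6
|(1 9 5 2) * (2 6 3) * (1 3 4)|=10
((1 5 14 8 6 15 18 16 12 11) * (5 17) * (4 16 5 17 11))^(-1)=(1 11)(4 12 16)(5 18 15 6 8 14)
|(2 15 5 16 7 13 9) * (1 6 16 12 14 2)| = 30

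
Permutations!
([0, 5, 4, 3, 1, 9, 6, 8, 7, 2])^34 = (1 4 2 9 5)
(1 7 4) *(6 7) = (1 6 7 4) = [0, 6, 2, 3, 1, 5, 7, 4]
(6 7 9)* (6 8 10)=(6 7 9 8 10)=[0, 1, 2, 3, 4, 5, 7, 9, 10, 8, 6]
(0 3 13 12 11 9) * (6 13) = [3, 1, 2, 6, 4, 5, 13, 7, 8, 0, 10, 9, 11, 12] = (0 3 6 13 12 11 9)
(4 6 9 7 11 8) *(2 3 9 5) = [0, 1, 3, 9, 6, 2, 5, 11, 4, 7, 10, 8] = (2 3 9 7 11 8 4 6 5)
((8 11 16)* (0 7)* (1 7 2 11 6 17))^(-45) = ((0 2 11 16 8 6 17 1 7))^(-45) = (17)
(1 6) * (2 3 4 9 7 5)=(1 6)(2 3 4 9 7 5)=[0, 6, 3, 4, 9, 2, 1, 5, 8, 7]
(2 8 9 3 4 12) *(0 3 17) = (0 3 4 12 2 8 9 17) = [3, 1, 8, 4, 12, 5, 6, 7, 9, 17, 10, 11, 2, 13, 14, 15, 16, 0]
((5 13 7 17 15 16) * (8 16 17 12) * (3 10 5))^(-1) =((3 10 5 13 7 12 8 16)(15 17))^(-1) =(3 16 8 12 7 13 5 10)(15 17)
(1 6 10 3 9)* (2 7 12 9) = [0, 6, 7, 2, 4, 5, 10, 12, 8, 1, 3, 11, 9] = (1 6 10 3 2 7 12 9)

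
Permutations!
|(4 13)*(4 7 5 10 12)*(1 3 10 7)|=6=|(1 3 10 12 4 13)(5 7)|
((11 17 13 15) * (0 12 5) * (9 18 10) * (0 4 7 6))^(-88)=((0 12 5 4 7 6)(9 18 10)(11 17 13 15))^(-88)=(0 5 7)(4 6 12)(9 10 18)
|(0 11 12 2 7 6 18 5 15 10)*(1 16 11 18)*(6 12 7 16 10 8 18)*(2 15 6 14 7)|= |(0 14 7 12 15 8 18 5 6 1 10)(2 16 11)|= 33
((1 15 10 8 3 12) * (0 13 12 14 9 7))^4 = ((0 13 12 1 15 10 8 3 14 9 7))^4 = (0 15 14 13 10 9 12 8 7 1 3)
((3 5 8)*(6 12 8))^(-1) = ((3 5 6 12 8))^(-1) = (3 8 12 6 5)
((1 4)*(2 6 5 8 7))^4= (2 7 8 5 6)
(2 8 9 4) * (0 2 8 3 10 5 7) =(0 2 3 10 5 7)(4 8 9) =[2, 1, 3, 10, 8, 7, 6, 0, 9, 4, 5]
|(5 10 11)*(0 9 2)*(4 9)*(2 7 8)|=6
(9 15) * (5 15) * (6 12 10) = (5 15 9)(6 12 10) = [0, 1, 2, 3, 4, 15, 12, 7, 8, 5, 6, 11, 10, 13, 14, 9]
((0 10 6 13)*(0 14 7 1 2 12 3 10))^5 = (1 6 2 13 12 14 3 7 10)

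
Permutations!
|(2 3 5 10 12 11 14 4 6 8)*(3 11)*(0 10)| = 30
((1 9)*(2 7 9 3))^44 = (1 9 7 2 3)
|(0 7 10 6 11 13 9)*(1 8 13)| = |(0 7 10 6 11 1 8 13 9)| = 9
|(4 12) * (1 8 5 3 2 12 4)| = 6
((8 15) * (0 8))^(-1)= ((0 8 15))^(-1)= (0 15 8)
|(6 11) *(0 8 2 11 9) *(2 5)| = 7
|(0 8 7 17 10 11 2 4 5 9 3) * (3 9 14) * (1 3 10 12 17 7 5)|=10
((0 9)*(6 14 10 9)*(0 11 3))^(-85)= (0 3 11 9 10 14 6)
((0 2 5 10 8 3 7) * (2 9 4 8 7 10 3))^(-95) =(0 2 7 8 10 4 3 9 5)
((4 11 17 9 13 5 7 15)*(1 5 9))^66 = ((1 5 7 15 4 11 17)(9 13))^66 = (1 15 17 7 11 5 4)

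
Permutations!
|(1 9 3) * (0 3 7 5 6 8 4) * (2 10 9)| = 11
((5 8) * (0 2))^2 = (8)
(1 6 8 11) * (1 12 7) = (1 6 8 11 12 7) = [0, 6, 2, 3, 4, 5, 8, 1, 11, 9, 10, 12, 7]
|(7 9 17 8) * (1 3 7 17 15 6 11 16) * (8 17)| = |(17)(1 3 7 9 15 6 11 16)| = 8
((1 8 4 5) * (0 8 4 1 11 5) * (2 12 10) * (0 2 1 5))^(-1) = (0 11 5 8)(1 10 12 2 4)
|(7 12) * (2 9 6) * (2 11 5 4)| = |(2 9 6 11 5 4)(7 12)| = 6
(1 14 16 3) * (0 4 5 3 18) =[4, 14, 2, 1, 5, 3, 6, 7, 8, 9, 10, 11, 12, 13, 16, 15, 18, 17, 0] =(0 4 5 3 1 14 16 18)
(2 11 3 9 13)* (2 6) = (2 11 3 9 13 6) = [0, 1, 11, 9, 4, 5, 2, 7, 8, 13, 10, 3, 12, 6]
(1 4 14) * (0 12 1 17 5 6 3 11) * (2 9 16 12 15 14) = [15, 4, 9, 11, 2, 6, 3, 7, 8, 16, 10, 0, 1, 13, 17, 14, 12, 5] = (0 15 14 17 5 6 3 11)(1 4 2 9 16 12)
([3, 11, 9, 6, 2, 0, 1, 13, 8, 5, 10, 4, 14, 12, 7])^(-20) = (14)(0 9 4 1 3 5 2 11 6)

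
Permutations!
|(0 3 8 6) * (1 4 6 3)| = 4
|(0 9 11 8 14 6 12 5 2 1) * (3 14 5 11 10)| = 12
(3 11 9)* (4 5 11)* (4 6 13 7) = [0, 1, 2, 6, 5, 11, 13, 4, 8, 3, 10, 9, 12, 7] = (3 6 13 7 4 5 11 9)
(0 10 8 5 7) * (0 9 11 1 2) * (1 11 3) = (11)(0 10 8 5 7 9 3 1 2) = [10, 2, 0, 1, 4, 7, 6, 9, 5, 3, 8, 11]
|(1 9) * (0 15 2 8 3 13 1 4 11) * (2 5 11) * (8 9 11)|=24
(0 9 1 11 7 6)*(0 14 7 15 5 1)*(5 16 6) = [9, 11, 2, 3, 4, 1, 14, 5, 8, 0, 10, 15, 12, 13, 7, 16, 6] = (0 9)(1 11 15 16 6 14 7 5)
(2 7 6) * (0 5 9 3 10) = [5, 1, 7, 10, 4, 9, 2, 6, 8, 3, 0] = (0 5 9 3 10)(2 7 6)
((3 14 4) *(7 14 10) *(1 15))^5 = (1 15)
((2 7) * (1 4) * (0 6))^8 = (7)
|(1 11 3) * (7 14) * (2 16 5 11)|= |(1 2 16 5 11 3)(7 14)|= 6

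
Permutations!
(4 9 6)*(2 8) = (2 8)(4 9 6) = [0, 1, 8, 3, 9, 5, 4, 7, 2, 6]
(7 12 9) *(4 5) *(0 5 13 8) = [5, 1, 2, 3, 13, 4, 6, 12, 0, 7, 10, 11, 9, 8] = (0 5 4 13 8)(7 12 9)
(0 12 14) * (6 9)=(0 12 14)(6 9)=[12, 1, 2, 3, 4, 5, 9, 7, 8, 6, 10, 11, 14, 13, 0]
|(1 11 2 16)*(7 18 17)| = |(1 11 2 16)(7 18 17)| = 12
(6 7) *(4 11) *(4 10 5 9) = (4 11 10 5 9)(6 7) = [0, 1, 2, 3, 11, 9, 7, 6, 8, 4, 5, 10]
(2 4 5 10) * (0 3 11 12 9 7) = [3, 1, 4, 11, 5, 10, 6, 0, 8, 7, 2, 12, 9] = (0 3 11 12 9 7)(2 4 5 10)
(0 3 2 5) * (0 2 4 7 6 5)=(0 3 4 7 6 5 2)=[3, 1, 0, 4, 7, 2, 5, 6]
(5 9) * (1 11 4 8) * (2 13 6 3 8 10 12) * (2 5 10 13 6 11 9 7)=[0, 9, 6, 8, 13, 7, 3, 2, 1, 10, 12, 4, 5, 11]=(1 9 10 12 5 7 2 6 3 8)(4 13 11)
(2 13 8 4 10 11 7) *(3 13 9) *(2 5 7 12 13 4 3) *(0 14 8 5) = [14, 1, 9, 4, 10, 7, 6, 0, 3, 2, 11, 12, 13, 5, 8] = (0 14 8 3 4 10 11 12 13 5 7)(2 9)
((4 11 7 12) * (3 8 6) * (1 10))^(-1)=((1 10)(3 8 6)(4 11 7 12))^(-1)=(1 10)(3 6 8)(4 12 7 11)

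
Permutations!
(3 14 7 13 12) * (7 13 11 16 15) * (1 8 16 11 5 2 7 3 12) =(1 8 16 15 3 14 13)(2 7 5) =[0, 8, 7, 14, 4, 2, 6, 5, 16, 9, 10, 11, 12, 1, 13, 3, 15]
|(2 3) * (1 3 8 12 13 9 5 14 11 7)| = 11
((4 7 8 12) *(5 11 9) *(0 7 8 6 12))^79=(0 7 6 12 4 8)(5 11 9)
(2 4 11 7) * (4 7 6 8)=(2 7)(4 11 6 8)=[0, 1, 7, 3, 11, 5, 8, 2, 4, 9, 10, 6]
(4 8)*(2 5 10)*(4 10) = (2 5 4 8 10) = [0, 1, 5, 3, 8, 4, 6, 7, 10, 9, 2]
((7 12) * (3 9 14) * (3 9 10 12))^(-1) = (3 7 12 10)(9 14)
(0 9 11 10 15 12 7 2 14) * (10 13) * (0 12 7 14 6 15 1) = (0 9 11 13 10 1)(2 6 15 7)(12 14) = [9, 0, 6, 3, 4, 5, 15, 2, 8, 11, 1, 13, 14, 10, 12, 7]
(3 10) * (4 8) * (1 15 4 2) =(1 15 4 8 2)(3 10) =[0, 15, 1, 10, 8, 5, 6, 7, 2, 9, 3, 11, 12, 13, 14, 4]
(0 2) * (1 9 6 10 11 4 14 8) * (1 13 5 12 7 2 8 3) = (0 8 13 5 12 7 2)(1 9 6 10 11 4 14 3) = [8, 9, 0, 1, 14, 12, 10, 2, 13, 6, 11, 4, 7, 5, 3]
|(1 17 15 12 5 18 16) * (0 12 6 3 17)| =12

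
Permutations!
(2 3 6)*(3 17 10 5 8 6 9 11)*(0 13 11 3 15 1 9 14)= (0 13 11 15 1 9 3 14)(2 17 10 5 8 6)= [13, 9, 17, 14, 4, 8, 2, 7, 6, 3, 5, 15, 12, 11, 0, 1, 16, 10]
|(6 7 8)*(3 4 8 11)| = 6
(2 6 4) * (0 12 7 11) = (0 12 7 11)(2 6 4) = [12, 1, 6, 3, 2, 5, 4, 11, 8, 9, 10, 0, 7]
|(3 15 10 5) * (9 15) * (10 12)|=|(3 9 15 12 10 5)|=6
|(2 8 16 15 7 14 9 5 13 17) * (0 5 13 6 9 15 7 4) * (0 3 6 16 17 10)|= 12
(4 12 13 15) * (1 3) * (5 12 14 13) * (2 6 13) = [0, 3, 6, 1, 14, 12, 13, 7, 8, 9, 10, 11, 5, 15, 2, 4] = (1 3)(2 6 13 15 4 14)(5 12)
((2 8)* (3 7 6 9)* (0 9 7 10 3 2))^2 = ((0 9 2 8)(3 10)(6 7))^2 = (10)(0 2)(8 9)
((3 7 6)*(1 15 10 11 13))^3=(1 11 15 13 10)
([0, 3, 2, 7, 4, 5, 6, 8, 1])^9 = [0, 3, 2, 7, 4, 5, 6, 8, 1]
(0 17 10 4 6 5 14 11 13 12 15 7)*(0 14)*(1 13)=(0 17 10 4 6 5)(1 13 12 15 7 14 11)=[17, 13, 2, 3, 6, 0, 5, 14, 8, 9, 4, 1, 15, 12, 11, 7, 16, 10]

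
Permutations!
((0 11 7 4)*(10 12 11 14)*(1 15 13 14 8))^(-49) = ((0 8 1 15 13 14 10 12 11 7 4))^(-49) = (0 10 8 12 1 11 15 7 13 4 14)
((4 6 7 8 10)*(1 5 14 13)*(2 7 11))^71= ((1 5 14 13)(2 7 8 10 4 6 11))^71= (1 13 14 5)(2 7 8 10 4 6 11)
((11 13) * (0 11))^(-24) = (13)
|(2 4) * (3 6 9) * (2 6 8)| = 6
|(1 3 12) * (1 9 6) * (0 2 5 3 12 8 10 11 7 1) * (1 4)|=13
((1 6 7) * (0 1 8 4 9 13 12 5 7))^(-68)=((0 1 6)(4 9 13 12 5 7 8))^(-68)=(0 1 6)(4 13 5 8 9 12 7)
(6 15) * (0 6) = [6, 1, 2, 3, 4, 5, 15, 7, 8, 9, 10, 11, 12, 13, 14, 0] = (0 6 15)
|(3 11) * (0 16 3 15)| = 5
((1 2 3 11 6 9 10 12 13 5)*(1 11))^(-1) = ((1 2 3)(5 11 6 9 10 12 13))^(-1) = (1 3 2)(5 13 12 10 9 6 11)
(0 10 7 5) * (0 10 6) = (0 6)(5 10 7) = [6, 1, 2, 3, 4, 10, 0, 5, 8, 9, 7]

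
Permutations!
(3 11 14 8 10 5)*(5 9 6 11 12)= [0, 1, 2, 12, 4, 3, 11, 7, 10, 6, 9, 14, 5, 13, 8]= (3 12 5)(6 11 14 8 10 9)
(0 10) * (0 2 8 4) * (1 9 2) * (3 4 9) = [10, 3, 8, 4, 0, 5, 6, 7, 9, 2, 1] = (0 10 1 3 4)(2 8 9)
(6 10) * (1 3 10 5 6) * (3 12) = (1 12 3 10)(5 6) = [0, 12, 2, 10, 4, 6, 5, 7, 8, 9, 1, 11, 3]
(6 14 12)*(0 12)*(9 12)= (0 9 12 6 14)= [9, 1, 2, 3, 4, 5, 14, 7, 8, 12, 10, 11, 6, 13, 0]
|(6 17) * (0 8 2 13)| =|(0 8 2 13)(6 17)| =4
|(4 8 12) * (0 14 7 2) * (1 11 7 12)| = 9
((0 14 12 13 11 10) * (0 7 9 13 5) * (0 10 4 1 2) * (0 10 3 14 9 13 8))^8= ((0 9 8)(1 2 10 7 13 11 4)(3 14 12 5))^8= (14)(0 8 9)(1 2 10 7 13 11 4)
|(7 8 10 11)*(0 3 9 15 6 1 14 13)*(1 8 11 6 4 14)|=42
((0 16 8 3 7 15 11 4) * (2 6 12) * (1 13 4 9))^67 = ((0 16 8 3 7 15 11 9 1 13 4)(2 6 12))^67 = (0 16 8 3 7 15 11 9 1 13 4)(2 6 12)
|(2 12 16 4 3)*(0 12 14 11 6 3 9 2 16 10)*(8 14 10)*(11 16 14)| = 12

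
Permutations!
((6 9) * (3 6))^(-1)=((3 6 9))^(-1)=(3 9 6)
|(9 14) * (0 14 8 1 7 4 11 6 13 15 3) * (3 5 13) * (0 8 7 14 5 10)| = 45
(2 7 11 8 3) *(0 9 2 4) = (0 9 2 7 11 8 3 4) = [9, 1, 7, 4, 0, 5, 6, 11, 3, 2, 10, 8]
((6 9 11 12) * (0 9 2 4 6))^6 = (0 11)(9 12)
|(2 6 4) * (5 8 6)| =5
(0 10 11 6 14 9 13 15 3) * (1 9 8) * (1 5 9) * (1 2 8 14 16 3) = (0 10 11 6 16 3)(1 2 8 5 9 13 15) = [10, 2, 8, 0, 4, 9, 16, 7, 5, 13, 11, 6, 12, 15, 14, 1, 3]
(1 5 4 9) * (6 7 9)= (1 5 4 6 7 9)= [0, 5, 2, 3, 6, 4, 7, 9, 8, 1]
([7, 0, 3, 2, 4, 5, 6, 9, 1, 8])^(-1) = [1, 8, 3, 2, 4, 5, 6, 0, 9, 7]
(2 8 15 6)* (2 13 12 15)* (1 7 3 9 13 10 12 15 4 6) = (1 7 3 9 13 15)(2 8)(4 6 10 12) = [0, 7, 8, 9, 6, 5, 10, 3, 2, 13, 12, 11, 4, 15, 14, 1]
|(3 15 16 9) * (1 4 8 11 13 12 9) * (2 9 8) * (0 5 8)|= |(0 5 8 11 13 12)(1 4 2 9 3 15 16)|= 42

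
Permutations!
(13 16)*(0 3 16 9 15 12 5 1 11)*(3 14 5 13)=(0 14 5 1 11)(3 16)(9 15 12 13)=[14, 11, 2, 16, 4, 1, 6, 7, 8, 15, 10, 0, 13, 9, 5, 12, 3]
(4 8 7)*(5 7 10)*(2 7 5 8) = (2 7 4)(8 10) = [0, 1, 7, 3, 2, 5, 6, 4, 10, 9, 8]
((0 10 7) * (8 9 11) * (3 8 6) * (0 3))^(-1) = ((0 10 7 3 8 9 11 6))^(-1) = (0 6 11 9 8 3 7 10)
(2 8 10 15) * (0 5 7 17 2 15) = [5, 1, 8, 3, 4, 7, 6, 17, 10, 9, 0, 11, 12, 13, 14, 15, 16, 2] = (0 5 7 17 2 8 10)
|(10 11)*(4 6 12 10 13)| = |(4 6 12 10 11 13)| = 6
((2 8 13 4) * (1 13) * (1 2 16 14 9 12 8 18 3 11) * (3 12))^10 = ((1 13 4 16 14 9 3 11)(2 18 12 8))^10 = (1 4 14 3)(2 12)(8 18)(9 11 13 16)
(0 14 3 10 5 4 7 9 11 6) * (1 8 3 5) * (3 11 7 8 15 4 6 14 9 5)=[9, 15, 2, 10, 8, 6, 0, 5, 11, 7, 1, 14, 12, 13, 3, 4]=(0 9 7 5 6)(1 15 4 8 11 14 3 10)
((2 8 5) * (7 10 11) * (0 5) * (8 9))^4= ((0 5 2 9 8)(7 10 11))^4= (0 8 9 2 5)(7 10 11)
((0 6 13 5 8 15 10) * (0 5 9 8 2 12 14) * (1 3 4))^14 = (0 9 10 12 6 8 5 14 13 15 2)(1 4 3)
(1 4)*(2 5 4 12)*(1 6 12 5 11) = (1 5 4 6 12 2 11) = [0, 5, 11, 3, 6, 4, 12, 7, 8, 9, 10, 1, 2]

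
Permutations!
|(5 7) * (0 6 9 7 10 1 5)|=|(0 6 9 7)(1 5 10)|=12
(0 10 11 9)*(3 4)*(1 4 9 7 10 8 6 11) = (0 8 6 11 7 10 1 4 3 9) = [8, 4, 2, 9, 3, 5, 11, 10, 6, 0, 1, 7]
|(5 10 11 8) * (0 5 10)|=6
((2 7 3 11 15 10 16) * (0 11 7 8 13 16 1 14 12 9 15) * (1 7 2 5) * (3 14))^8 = ((0 11)(1 3 2 8 13 16 5)(7 14 12 9 15 10))^8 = (1 3 2 8 13 16 5)(7 12 15)(9 10 14)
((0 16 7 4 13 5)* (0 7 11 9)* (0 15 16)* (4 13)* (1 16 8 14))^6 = ((1 16 11 9 15 8 14)(5 7 13))^6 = (1 14 8 15 9 11 16)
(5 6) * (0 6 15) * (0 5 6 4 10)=[4, 1, 2, 3, 10, 15, 6, 7, 8, 9, 0, 11, 12, 13, 14, 5]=(0 4 10)(5 15)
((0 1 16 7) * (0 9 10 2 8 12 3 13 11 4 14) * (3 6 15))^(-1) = ((0 1 16 7 9 10 2 8 12 6 15 3 13 11 4 14))^(-1) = (0 14 4 11 13 3 15 6 12 8 2 10 9 7 16 1)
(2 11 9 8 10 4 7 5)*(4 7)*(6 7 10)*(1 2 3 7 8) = [0, 2, 11, 7, 4, 3, 8, 5, 6, 1, 10, 9] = (1 2 11 9)(3 7 5)(6 8)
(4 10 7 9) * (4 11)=(4 10 7 9 11)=[0, 1, 2, 3, 10, 5, 6, 9, 8, 11, 7, 4]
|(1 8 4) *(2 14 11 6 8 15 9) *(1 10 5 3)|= 12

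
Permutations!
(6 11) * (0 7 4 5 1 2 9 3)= (0 7 4 5 1 2 9 3)(6 11)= [7, 2, 9, 0, 5, 1, 11, 4, 8, 3, 10, 6]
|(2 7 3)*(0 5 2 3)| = 4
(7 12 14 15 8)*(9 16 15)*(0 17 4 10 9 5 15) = (0 17 4 10 9 16)(5 15 8 7 12 14) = [17, 1, 2, 3, 10, 15, 6, 12, 7, 16, 9, 11, 14, 13, 5, 8, 0, 4]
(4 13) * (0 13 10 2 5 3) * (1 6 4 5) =(0 13 5 3)(1 6 4 10 2) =[13, 6, 1, 0, 10, 3, 4, 7, 8, 9, 2, 11, 12, 5]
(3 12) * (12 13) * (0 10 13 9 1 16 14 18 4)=[10, 16, 2, 9, 0, 5, 6, 7, 8, 1, 13, 11, 3, 12, 18, 15, 14, 17, 4]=(0 10 13 12 3 9 1 16 14 18 4)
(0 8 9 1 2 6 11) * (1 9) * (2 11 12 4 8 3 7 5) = (0 3 7 5 2 6 12 4 8 1 11) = [3, 11, 6, 7, 8, 2, 12, 5, 1, 9, 10, 0, 4]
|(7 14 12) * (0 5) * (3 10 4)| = 6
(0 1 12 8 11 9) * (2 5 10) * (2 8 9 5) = (0 1 12 9)(5 10 8 11) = [1, 12, 2, 3, 4, 10, 6, 7, 11, 0, 8, 5, 9]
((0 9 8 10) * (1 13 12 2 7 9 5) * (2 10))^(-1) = ((0 5 1 13 12 10)(2 7 9 8))^(-1) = (0 10 12 13 1 5)(2 8 9 7)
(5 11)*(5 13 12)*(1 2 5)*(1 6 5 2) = (5 11 13 12 6) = [0, 1, 2, 3, 4, 11, 5, 7, 8, 9, 10, 13, 6, 12]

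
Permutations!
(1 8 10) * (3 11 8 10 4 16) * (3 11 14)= (1 10)(3 14)(4 16 11 8)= [0, 10, 2, 14, 16, 5, 6, 7, 4, 9, 1, 8, 12, 13, 3, 15, 11]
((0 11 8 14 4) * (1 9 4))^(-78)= ((0 11 8 14 1 9 4))^(-78)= (0 4 9 1 14 8 11)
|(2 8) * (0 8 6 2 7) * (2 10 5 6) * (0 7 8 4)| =6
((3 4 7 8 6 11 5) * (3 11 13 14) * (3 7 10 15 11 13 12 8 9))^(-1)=(3 9 7 14 13 5 11 15 10 4)(6 8 12)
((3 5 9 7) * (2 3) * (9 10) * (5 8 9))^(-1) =(2 7 9 8 3)(5 10)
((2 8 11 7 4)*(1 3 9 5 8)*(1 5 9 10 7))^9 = (11)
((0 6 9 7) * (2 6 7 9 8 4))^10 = (9)(2 8)(4 6)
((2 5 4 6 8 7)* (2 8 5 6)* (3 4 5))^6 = ((2 6 3 4)(7 8))^6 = (8)(2 3)(4 6)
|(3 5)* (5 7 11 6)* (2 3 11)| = 3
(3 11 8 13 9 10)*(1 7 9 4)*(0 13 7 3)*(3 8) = (0 13 4 1 8 7 9 10)(3 11) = [13, 8, 2, 11, 1, 5, 6, 9, 7, 10, 0, 3, 12, 4]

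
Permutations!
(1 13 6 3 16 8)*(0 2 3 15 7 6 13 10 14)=(0 2 3 16 8 1 10 14)(6 15 7)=[2, 10, 3, 16, 4, 5, 15, 6, 1, 9, 14, 11, 12, 13, 0, 7, 8]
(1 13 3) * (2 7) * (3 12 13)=[0, 3, 7, 1, 4, 5, 6, 2, 8, 9, 10, 11, 13, 12]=(1 3)(2 7)(12 13)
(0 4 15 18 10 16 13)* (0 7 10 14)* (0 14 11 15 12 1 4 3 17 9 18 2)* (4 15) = [3, 15, 0, 17, 12, 5, 6, 10, 8, 18, 16, 4, 1, 7, 14, 2, 13, 9, 11] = (0 3 17 9 18 11 4 12 1 15 2)(7 10 16 13)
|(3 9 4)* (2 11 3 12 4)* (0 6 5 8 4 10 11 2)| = |(0 6 5 8 4 12 10 11 3 9)| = 10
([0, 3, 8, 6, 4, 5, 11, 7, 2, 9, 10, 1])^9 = (1 3 6 11)(2 8)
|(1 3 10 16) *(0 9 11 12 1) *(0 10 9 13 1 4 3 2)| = |(0 13 1 2)(3 9 11 12 4)(10 16)| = 20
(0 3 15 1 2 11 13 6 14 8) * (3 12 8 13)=[12, 2, 11, 15, 4, 5, 14, 7, 0, 9, 10, 3, 8, 6, 13, 1]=(0 12 8)(1 2 11 3 15)(6 14 13)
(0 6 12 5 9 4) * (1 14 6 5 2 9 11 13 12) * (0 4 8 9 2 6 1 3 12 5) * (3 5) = (1 14)(3 12 6 5 11 13)(8 9) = [0, 14, 2, 12, 4, 11, 5, 7, 9, 8, 10, 13, 6, 3, 1]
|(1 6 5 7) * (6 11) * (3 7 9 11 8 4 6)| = |(1 8 4 6 5 9 11 3 7)| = 9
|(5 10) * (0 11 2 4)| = 4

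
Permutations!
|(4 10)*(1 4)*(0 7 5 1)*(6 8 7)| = 8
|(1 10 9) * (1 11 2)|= |(1 10 9 11 2)|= 5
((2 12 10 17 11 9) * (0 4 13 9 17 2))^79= (0 9 13 4)(2 12 10)(11 17)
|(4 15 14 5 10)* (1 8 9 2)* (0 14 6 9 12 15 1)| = |(0 14 5 10 4 1 8 12 15 6 9 2)| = 12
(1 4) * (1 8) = (1 4 8) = [0, 4, 2, 3, 8, 5, 6, 7, 1]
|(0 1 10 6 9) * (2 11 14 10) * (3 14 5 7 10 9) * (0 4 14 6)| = |(0 1 2 11 5 7 10)(3 6)(4 14 9)| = 42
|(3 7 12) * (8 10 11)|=3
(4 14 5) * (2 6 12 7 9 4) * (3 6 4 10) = [0, 1, 4, 6, 14, 2, 12, 9, 8, 10, 3, 11, 7, 13, 5] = (2 4 14 5)(3 6 12 7 9 10)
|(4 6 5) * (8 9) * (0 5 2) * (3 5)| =|(0 3 5 4 6 2)(8 9)| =6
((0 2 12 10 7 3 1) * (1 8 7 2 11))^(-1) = (0 1 11)(2 10 12)(3 7 8)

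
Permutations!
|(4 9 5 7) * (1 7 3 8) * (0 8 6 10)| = |(0 8 1 7 4 9 5 3 6 10)| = 10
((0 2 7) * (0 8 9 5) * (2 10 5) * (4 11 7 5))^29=(0 4 7 9 5 10 11 8 2)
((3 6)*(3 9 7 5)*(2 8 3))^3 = (2 6 5 3 7 8 9)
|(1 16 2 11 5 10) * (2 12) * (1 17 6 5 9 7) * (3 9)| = |(1 16 12 2 11 3 9 7)(5 10 17 6)| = 8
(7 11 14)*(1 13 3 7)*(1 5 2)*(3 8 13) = (1 3 7 11 14 5 2)(8 13) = [0, 3, 1, 7, 4, 2, 6, 11, 13, 9, 10, 14, 12, 8, 5]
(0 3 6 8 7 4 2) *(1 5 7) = (0 3 6 8 1 5 7 4 2) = [3, 5, 0, 6, 2, 7, 8, 4, 1]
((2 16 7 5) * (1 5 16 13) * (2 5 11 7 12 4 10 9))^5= ((1 11 7 16 12 4 10 9 2 13))^5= (1 4)(2 16)(7 9)(10 11)(12 13)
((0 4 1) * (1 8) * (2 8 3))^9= (0 2)(1 3)(4 8)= ((0 4 3 2 8 1))^9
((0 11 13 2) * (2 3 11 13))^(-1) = ((0 13 3 11 2))^(-1) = (0 2 11 3 13)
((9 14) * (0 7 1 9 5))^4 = (0 14 1)(5 9 7)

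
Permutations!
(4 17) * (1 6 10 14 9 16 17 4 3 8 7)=(1 6 10 14 9 16 17 3 8 7)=[0, 6, 2, 8, 4, 5, 10, 1, 7, 16, 14, 11, 12, 13, 9, 15, 17, 3]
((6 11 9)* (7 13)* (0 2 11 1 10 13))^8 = ((0 2 11 9 6 1 10 13 7))^8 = (0 7 13 10 1 6 9 11 2)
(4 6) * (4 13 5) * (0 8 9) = [8, 1, 2, 3, 6, 4, 13, 7, 9, 0, 10, 11, 12, 5] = (0 8 9)(4 6 13 5)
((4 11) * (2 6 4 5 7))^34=((2 6 4 11 5 7))^34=(2 5 4)(6 7 11)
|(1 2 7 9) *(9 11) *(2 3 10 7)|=6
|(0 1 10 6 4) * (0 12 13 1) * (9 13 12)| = 6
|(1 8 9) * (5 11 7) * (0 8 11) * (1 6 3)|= |(0 8 9 6 3 1 11 7 5)|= 9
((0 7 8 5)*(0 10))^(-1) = ((0 7 8 5 10))^(-1) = (0 10 5 8 7)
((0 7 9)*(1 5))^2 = (0 9 7)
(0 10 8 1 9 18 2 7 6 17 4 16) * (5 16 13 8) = (0 10 5 16)(1 9 18 2 7 6 17 4 13 8) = [10, 9, 7, 3, 13, 16, 17, 6, 1, 18, 5, 11, 12, 8, 14, 15, 0, 4, 2]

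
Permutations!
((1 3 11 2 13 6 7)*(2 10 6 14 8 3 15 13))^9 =(1 7 6 10 11 3 8 14 13 15)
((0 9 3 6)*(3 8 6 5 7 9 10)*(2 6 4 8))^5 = (0 9 3 6 7 10 2 5)(4 8) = ((0 10 3 5 7 9 2 6)(4 8))^5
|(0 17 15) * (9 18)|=|(0 17 15)(9 18)|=6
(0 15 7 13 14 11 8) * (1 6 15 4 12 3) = (0 4 12 3 1 6 15 7 13 14 11 8) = [4, 6, 2, 1, 12, 5, 15, 13, 0, 9, 10, 8, 3, 14, 11, 7]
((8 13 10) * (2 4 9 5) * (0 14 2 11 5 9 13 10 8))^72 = (0 2 13 10 14 4 8)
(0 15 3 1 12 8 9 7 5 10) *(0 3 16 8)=(0 15 16 8 9 7 5 10 3 1 12)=[15, 12, 2, 1, 4, 10, 6, 5, 9, 7, 3, 11, 0, 13, 14, 16, 8]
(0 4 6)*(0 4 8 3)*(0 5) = (0 8 3 5)(4 6) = [8, 1, 2, 5, 6, 0, 4, 7, 3]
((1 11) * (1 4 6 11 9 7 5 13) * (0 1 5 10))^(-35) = ((0 1 9 7 10)(4 6 11)(5 13))^(-35) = (4 6 11)(5 13)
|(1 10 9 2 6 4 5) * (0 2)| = |(0 2 6 4 5 1 10 9)| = 8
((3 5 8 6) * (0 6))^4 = (0 8 5 3 6)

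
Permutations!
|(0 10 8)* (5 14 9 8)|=|(0 10 5 14 9 8)|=6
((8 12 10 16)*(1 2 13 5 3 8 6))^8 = (1 16 12 3 13)(2 6 10 8 5)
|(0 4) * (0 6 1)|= 4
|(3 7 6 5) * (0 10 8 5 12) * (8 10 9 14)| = |(0 9 14 8 5 3 7 6 12)| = 9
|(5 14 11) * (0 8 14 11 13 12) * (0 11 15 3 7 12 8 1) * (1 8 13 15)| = 10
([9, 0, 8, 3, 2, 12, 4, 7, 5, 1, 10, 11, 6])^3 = [0, 1, 12, 3, 5, 4, 8, 7, 6, 9, 10, 11, 2]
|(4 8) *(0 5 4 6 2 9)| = |(0 5 4 8 6 2 9)| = 7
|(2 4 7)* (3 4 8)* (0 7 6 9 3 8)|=12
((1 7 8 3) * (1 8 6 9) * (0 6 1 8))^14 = (0 3 8 9 6)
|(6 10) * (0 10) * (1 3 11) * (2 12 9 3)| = 6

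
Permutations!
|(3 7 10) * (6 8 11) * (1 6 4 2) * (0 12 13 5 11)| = |(0 12 13 5 11 4 2 1 6 8)(3 7 10)| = 30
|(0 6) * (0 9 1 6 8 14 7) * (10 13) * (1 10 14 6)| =|(0 8 6 9 10 13 14 7)| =8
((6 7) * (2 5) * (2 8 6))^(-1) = (2 7 6 8 5)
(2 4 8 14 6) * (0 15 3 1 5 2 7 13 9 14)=[15, 5, 4, 1, 8, 2, 7, 13, 0, 14, 10, 11, 12, 9, 6, 3]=(0 15 3 1 5 2 4 8)(6 7 13 9 14)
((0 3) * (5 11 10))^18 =((0 3)(5 11 10))^18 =(11)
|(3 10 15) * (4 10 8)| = |(3 8 4 10 15)| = 5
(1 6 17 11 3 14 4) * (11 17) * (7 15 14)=[0, 6, 2, 7, 1, 5, 11, 15, 8, 9, 10, 3, 12, 13, 4, 14, 16, 17]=(17)(1 6 11 3 7 15 14 4)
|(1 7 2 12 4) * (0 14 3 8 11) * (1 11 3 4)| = 4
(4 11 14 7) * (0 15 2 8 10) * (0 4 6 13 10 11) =[15, 1, 8, 3, 0, 5, 13, 6, 11, 9, 4, 14, 12, 10, 7, 2] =(0 15 2 8 11 14 7 6 13 10 4)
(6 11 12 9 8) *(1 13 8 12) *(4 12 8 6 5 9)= (1 13 6 11)(4 12)(5 9 8)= [0, 13, 2, 3, 12, 9, 11, 7, 5, 8, 10, 1, 4, 6]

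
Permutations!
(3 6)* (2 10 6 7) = (2 10 6 3 7) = [0, 1, 10, 7, 4, 5, 3, 2, 8, 9, 6]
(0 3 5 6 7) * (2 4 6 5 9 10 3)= [2, 1, 4, 9, 6, 5, 7, 0, 8, 10, 3]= (0 2 4 6 7)(3 9 10)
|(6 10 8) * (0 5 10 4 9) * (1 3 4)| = 9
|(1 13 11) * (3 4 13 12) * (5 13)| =|(1 12 3 4 5 13 11)| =7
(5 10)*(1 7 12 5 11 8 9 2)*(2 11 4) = [0, 7, 1, 3, 2, 10, 6, 12, 9, 11, 4, 8, 5] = (1 7 12 5 10 4 2)(8 9 11)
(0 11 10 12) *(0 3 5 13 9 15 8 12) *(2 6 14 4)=[11, 1, 6, 5, 2, 13, 14, 7, 12, 15, 0, 10, 3, 9, 4, 8]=(0 11 10)(2 6 14 4)(3 5 13 9 15 8 12)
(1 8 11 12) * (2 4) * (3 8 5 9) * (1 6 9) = (1 5)(2 4)(3 8 11 12 6 9) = [0, 5, 4, 8, 2, 1, 9, 7, 11, 3, 10, 12, 6]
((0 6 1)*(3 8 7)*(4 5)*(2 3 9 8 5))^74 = (0 1 6)(2 5)(3 4)(7 8 9)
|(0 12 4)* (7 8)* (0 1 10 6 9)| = 14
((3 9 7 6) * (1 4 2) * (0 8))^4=((0 8)(1 4 2)(3 9 7 6))^4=(9)(1 4 2)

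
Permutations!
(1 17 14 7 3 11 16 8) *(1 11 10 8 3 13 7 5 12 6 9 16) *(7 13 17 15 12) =(1 15 12 6 9 16 3 10 8 11)(5 7 17 14) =[0, 15, 2, 10, 4, 7, 9, 17, 11, 16, 8, 1, 6, 13, 5, 12, 3, 14]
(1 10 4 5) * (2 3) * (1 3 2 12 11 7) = (1 10 4 5 3 12 11 7) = [0, 10, 2, 12, 5, 3, 6, 1, 8, 9, 4, 7, 11]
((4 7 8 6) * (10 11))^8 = (11)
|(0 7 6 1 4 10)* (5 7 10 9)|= 6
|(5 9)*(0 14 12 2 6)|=10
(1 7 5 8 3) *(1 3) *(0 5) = (0 5 8 1 7) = [5, 7, 2, 3, 4, 8, 6, 0, 1]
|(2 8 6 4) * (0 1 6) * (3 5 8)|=|(0 1 6 4 2 3 5 8)|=8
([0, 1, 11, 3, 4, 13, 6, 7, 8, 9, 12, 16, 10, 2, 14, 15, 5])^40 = (16)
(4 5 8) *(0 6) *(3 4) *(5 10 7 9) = (0 6)(3 4 10 7 9 5 8) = [6, 1, 2, 4, 10, 8, 0, 9, 3, 5, 7]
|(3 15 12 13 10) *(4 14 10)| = 7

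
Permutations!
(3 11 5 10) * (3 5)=(3 11)(5 10)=[0, 1, 2, 11, 4, 10, 6, 7, 8, 9, 5, 3]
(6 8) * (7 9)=(6 8)(7 9)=[0, 1, 2, 3, 4, 5, 8, 9, 6, 7]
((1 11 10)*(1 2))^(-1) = (1 2 10 11)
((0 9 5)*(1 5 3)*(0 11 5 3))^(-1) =(0 9)(1 3)(5 11)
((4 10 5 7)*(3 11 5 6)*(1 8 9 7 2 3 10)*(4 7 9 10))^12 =(11)(1 10 4 8 6)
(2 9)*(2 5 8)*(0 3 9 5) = [3, 1, 5, 9, 4, 8, 6, 7, 2, 0] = (0 3 9)(2 5 8)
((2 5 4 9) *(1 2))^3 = (1 4 2 9 5)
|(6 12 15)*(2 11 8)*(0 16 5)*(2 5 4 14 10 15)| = |(0 16 4 14 10 15 6 12 2 11 8 5)| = 12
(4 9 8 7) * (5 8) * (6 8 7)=(4 9 5 7)(6 8)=[0, 1, 2, 3, 9, 7, 8, 4, 6, 5]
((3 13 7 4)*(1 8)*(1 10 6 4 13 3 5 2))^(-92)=((1 8 10 6 4 5 2)(7 13))^(-92)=(13)(1 2 5 4 6 10 8)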